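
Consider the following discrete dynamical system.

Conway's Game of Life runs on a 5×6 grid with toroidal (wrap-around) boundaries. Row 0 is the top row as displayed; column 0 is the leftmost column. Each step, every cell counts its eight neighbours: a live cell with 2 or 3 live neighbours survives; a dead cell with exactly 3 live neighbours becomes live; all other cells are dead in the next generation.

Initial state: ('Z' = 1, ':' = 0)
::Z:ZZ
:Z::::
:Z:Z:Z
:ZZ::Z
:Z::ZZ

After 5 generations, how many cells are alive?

2

t=0: ::Z:ZZ
:Z::::
:Z:Z:Z
:ZZ::Z
:Z::ZZ
t=1: :ZZZZZ
:Z:Z:Z
:Z::Z:
:Z:Z:Z
:Z::::
t=2: :Z:Z:Z
:Z:::Z
:Z:Z:Z
:Z::Z:
:Z:::Z
t=3: :Z:::Z
:Z:::Z
:Z:::Z
:Z::ZZ
:Z:::Z
t=4: :ZZ:ZZ
:ZZ:ZZ
:ZZ::Z
:ZZ:ZZ
:ZZ::Z
t=5: ::::::
::::::
::::::
::::ZZ
::::::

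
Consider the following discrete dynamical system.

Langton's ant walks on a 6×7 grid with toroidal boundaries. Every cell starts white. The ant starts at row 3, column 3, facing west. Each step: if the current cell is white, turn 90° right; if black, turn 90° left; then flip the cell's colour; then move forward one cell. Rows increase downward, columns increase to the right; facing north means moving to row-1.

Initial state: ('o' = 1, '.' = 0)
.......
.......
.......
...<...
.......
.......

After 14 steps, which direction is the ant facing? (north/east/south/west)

east

gen 0: .......
.......
.......
...<...
.......
.......
gen 1: .......
.......
...^...
...o...
.......
.......
gen 2: .......
.......
...o>..
...o...
.......
.......
gen 3: .......
.......
...oo..
...ov..
.......
.......
gen 4: .......
.......
...oo..
...<o..
.......
.......
gen 5: .......
.......
...oo..
....o..
...v...
.......
gen 6: .......
.......
...oo..
....o..
..<o...
.......
gen 7: .......
.......
...oo..
..^.o..
..oo...
.......
gen 8: .......
.......
...oo..
..o>o..
..oo...
.......
gen 9: .......
.......
...oo..
..ooo..
..ov...
.......
gen 10: .......
.......
...oo..
..ooo..
..o.>..
.......
gen 11: .......
.......
...oo..
..ooo..
..o.o..
....v..
gen 12: .......
.......
...oo..
..ooo..
..o.o..
...<o..
gen 13: .......
.......
...oo..
..ooo..
..o^o..
...oo..
gen 14: .......
.......
...oo..
..ooo..
..oo>..
...oo..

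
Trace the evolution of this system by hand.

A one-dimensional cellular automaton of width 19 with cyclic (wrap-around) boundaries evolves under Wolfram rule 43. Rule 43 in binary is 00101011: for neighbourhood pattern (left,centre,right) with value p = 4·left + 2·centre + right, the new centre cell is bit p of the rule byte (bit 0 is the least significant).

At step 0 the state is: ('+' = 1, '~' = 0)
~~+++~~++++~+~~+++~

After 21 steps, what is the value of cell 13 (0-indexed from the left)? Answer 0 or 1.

0

gen 0: ~~+++~~++++~+~~+++~
gen 1: +++~~~++~~~+~~++~~~
gen 2: +~~~+++~~++~~++~~++
gen 3: ~~+++~~~++~~++~~++~
gen 4: +++~~~+++~~++~~++~~
gen 5: +~~~+++~~~++~~++~~+
gen 6: ~~+++~~~+++~~++~~++
gen 7: ~++~~~+++~~~++~~++~
gen 8: ++~~+++~~~+++~~++~~
gen 9: +~~++~~~+++~~~++~~+
gen 10: ~~++~~+++~~~+++~~++
gen 11: ~++~~++~~~+++~~~++~
gen 12: ++~~++~~+++~~~+++~~
gen 13: +~~++~~++~~~+++~~~+
gen 14: ~~++~~++~~+++~~~+++
gen 15: ~++~~++~~++~~~+++~~
gen 16: ++~~++~~++~~+++~~~+
gen 17: ~~~++~~++~~++~~~+++
gen 18: ~+++~~++~~++~~+++~~
gen 19: ++~~~++~~++~~++~~~+
gen 20: ~~~+++~~++~~++~~+++
gen 21: ~+++~~~++~~++~~++~~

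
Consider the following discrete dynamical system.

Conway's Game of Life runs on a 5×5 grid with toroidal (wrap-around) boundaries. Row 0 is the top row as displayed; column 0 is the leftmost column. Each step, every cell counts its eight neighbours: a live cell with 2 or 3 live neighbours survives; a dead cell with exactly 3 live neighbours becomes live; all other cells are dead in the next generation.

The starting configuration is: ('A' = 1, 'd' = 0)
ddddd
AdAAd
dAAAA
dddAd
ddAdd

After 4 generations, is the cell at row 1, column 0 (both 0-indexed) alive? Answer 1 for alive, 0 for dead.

1

k=0  ddddd
AdAAd
dAAAA
dddAd
ddAdd
k=1  dAAAd
Adddd
AAddd
dAddA
ddddd
k=2  dAAdd
AdddA
dAddA
dAddd
AAdAd
k=3  ddAAd
ddAAA
dAddA
dAddA
Adddd
k=4  dAAdd
AAddA
dAddA
dAddA
AAAAA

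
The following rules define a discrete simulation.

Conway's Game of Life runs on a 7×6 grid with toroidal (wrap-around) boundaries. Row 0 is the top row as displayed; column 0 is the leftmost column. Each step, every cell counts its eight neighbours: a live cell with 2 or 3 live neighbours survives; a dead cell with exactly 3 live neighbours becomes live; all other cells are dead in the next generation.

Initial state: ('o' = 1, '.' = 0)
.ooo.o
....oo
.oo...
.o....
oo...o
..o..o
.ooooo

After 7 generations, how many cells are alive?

9

gen 0: .ooo.o
....oo
.oo...
.o....
oo...o
..o..o
.ooooo
gen 1: .o....
....oo
ooo...
......
.oo..o
......
.....o
gen 2: o...oo
..o..o
oo...o
......
......
o.....
......
gen 3: o...oo
......
oo...o
o.....
......
......
o.....
gen 4: o....o
.o..o.
oo...o
oo...o
......
......
o.....
gen 5: oo...o
.o..o.
..o.o.
.o...o
o.....
......
o....o
gen 6: .o..o.
.oooo.
oooooo
oo...o
o.....
o....o
.o...o
gen 7: .o..oo
......
......
...o..
......
.o...o
.o..oo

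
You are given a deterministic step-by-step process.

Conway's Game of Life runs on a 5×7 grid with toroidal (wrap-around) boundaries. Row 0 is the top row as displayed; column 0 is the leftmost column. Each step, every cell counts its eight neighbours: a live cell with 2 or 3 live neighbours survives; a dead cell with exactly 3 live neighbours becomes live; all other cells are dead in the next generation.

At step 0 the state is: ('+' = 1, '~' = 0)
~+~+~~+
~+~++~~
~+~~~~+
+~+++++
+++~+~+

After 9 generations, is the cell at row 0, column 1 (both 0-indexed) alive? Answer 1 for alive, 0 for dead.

0

t=0: ~+~+~~+
~+~++~~
~+~~~~+
+~+++++
+++~+~+
t=1: ~~~~~~+
~+~+++~
~+~~~~+
~~~~+~~
~~~~~~~
t=2: ~~~~++~
~~+~+++
+~++~~~
~~~~~~~
~~~~~~~
t=3: ~~~++~+
~++~~~+
~++++++
~~~~~~~
~~~~~~~
t=4: +~++~+~
~+~~~~+
~+~++++
~~++++~
~~~~~~~
t=5: +++~~~+
~+~~~~~
~+~~~~+
~~+~~~+
~+~~~++
t=6: ~~+~~++
~~~~~~+
~++~~~~
~++~~~+
~~~~~+~
t=7: ~~~~~++
+++~~++
~++~~~~
+++~~~~
+++~~+~
t=8: ~~~~+~~
~~+~~+~
~~~+~~~
~~~+~~+
~~+~~+~
t=9: ~~~+++~
~~~++~~
~~+++~~
~~+++~~
~~~+++~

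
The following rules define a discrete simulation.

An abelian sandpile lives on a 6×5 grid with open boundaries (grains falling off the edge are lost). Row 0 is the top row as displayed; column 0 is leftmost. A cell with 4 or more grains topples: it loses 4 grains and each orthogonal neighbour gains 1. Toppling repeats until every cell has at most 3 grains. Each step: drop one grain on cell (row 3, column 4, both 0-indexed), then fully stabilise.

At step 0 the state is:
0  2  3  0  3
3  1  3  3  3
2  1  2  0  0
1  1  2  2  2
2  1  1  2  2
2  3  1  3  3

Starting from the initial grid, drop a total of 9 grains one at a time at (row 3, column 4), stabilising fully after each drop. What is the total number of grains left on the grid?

56

step 0: 0  2  3  0  3
3  1  3  3  3
2  1  2  0  0
1  1  2  2  2
2  1  1  2  2
2  3  1  3  3
step 1: 0  2  3  0  3
3  1  3  3  3
2  1  2  0  0
1  1  2  2  3
2  1  1  2  2
2  3  1  3  3
step 2: 0  2  3  0  3
3  1  3  3  3
2  1  2  0  1
1  1  2  3  0
2  1  1  2  3
2  3  1  3  3
step 3: 0  2  3  0  3
3  1  3  3  3
2  1  2  0  1
1  1  2  3  1
2  1  1  2  3
2  3  1  3  3
step 4: 0  2  3  0  3
3  1  3  3  3
2  1  2  0  1
1  1  2  3  2
2  1  1  2  3
2  3  1  3  3
step 5: 0  2  3  0  3
3  1  3  3  3
2  1  2  0  1
1  1  2  3  3
2  1  1  2  3
2  3  1  3  3
step 6: 0  2  3  0  3
3  1  3  3  3
2  1  2  1  2
1  1  3  1  2
2  1  2  1  2
2  3  2  1  1
step 7: 0  2  3  0  3
3  1  3  3  3
2  1  2  1  2
1  1  3  1  3
2  1  2  1  2
2  3  2  1  1
step 8: 0  2  3  0  3
3  1  3  3  3
2  1  2  1  3
1  1  3  2  0
2  1  2  1  3
2  3  2  1  1
step 9: 0  2  3  0  3
3  1  3  3  3
2  1  2  1  3
1  1  3  2  1
2  1  2  1  3
2  3  2  1  1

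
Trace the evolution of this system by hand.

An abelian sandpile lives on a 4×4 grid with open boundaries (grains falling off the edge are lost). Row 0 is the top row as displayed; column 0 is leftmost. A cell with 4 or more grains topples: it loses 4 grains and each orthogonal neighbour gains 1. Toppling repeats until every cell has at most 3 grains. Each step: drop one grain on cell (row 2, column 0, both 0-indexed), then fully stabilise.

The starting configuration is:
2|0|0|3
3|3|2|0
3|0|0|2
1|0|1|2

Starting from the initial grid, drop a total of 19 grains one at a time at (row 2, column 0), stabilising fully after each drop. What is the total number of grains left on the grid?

[0] 2|0|0|3
3|3|2|0
3|0|0|2
1|0|1|2
[1] 3|1|0|3
1|0|3|0
1|2|0|2
2|0|1|2
[2] 3|1|0|3
1|0|3|0
2|2|0|2
2|0|1|2
[3] 3|1|0|3
1|0|3|0
3|2|0|2
2|0|1|2
[4] 3|1|0|3
2|0|3|0
0|3|0|2
3|0|1|2
[5] 3|1|0|3
2|0|3|0
1|3|0|2
3|0|1|2
[6] 3|1|0|3
2|0|3|0
2|3|0|2
3|0|1|2
[7] 3|1|0|3
2|0|3|0
3|3|0|2
3|0|1|2
[8] 3|1|0|3
3|1|3|0
2|0|1|2
0|2|1|2
[9] 3|1|0|3
3|1|3|0
3|0|1|2
0|2|1|2
[10] 0|2|0|3
1|2|3|0
1|1|1|2
1|2|1|2
[11] 0|2|0|3
1|2|3|0
2|1|1|2
1|2|1|2
[12] 0|2|0|3
1|2|3|0
3|1|1|2
1|2|1|2
[13] 0|2|0|3
2|2|3|0
0|2|1|2
2|2|1|2
[14] 0|2|0|3
2|2|3|0
1|2|1|2
2|2|1|2
[15] 0|2|0|3
2|2|3|0
2|2|1|2
2|2|1|2
[16] 0|2|0|3
2|2|3|0
3|2|1|2
2|2|1|2
[17] 0|2|0|3
3|2|3|0
0|3|1|2
3|2|1|2
[18] 0|2|0|3
3|2|3|0
1|3|1|2
3|2|1|2
[19] 0|2|0|3
3|2|3|0
2|3|1|2
3|2|1|2

29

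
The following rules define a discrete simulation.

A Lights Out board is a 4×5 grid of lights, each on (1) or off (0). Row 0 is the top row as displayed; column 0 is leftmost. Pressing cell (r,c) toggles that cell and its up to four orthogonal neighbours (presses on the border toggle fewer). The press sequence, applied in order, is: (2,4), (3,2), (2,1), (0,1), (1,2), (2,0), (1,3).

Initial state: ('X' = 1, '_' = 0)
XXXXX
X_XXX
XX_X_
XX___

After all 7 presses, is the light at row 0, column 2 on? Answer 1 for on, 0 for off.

1

0) XXXXX
X_XXX
XX_X_
XX___
1) XXXXX
X_XX_
XX__X
XX__X
2) XXXXX
X_XX_
XXX_X
X_XXX
3) XXXXX
XXXX_
____X
XXXXX
4) ___XX
X_XX_
____X
XXXXX
5) __XXX
XX___
__X_X
XXXXX
6) __XXX
_X___
XXX_X
_XXXX
7) __X_X
_XXXX
XXXXX
_XXXX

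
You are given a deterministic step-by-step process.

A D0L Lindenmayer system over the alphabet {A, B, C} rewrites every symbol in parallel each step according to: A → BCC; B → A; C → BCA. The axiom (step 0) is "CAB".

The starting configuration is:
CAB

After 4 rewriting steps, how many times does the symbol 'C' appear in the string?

41

step 0: CAB
step 1: BCABCCA
step 2: ABCABCCABCABCABCC
step 3: BCCABCABCCABCABCABCCABCABCCABCABCCABCABCA
step 4: ABCABCABCCABCABCCABCABCABCCABCABCCABCABCCABCABCABCCABCABCCABCABCABCCABCABCCABCABCABCCABCABCCABCABCC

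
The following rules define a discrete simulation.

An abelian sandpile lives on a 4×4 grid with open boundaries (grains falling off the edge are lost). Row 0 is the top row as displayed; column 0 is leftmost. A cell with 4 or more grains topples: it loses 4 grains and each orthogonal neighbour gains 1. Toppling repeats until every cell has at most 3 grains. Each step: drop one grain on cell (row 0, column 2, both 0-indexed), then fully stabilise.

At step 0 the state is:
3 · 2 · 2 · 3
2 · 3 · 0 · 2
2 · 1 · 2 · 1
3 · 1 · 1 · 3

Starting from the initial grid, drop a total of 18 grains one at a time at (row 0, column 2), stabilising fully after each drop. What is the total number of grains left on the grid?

t=0: 3 · 2 · 2 · 3
2 · 3 · 0 · 2
2 · 1 · 2 · 1
3 · 1 · 1 · 3
t=1: 3 · 2 · 3 · 3
2 · 3 · 0 · 2
2 · 1 · 2 · 1
3 · 1 · 1 · 3
t=2: 3 · 3 · 1 · 0
2 · 3 · 1 · 3
2 · 1 · 2 · 1
3 · 1 · 1 · 3
t=3: 3 · 3 · 2 · 0
2 · 3 · 1 · 3
2 · 1 · 2 · 1
3 · 1 · 1 · 3
t=4: 3 · 3 · 3 · 0
2 · 3 · 1 · 3
2 · 1 · 2 · 1
3 · 1 · 1 · 3
t=5: 1 · 2 · 1 · 1
0 · 1 · 3 · 3
3 · 2 · 2 · 1
3 · 1 · 1 · 3
t=6: 1 · 2 · 2 · 1
0 · 1 · 3 · 3
3 · 2 · 2 · 1
3 · 1 · 1 · 3
t=7: 1 · 2 · 3 · 1
0 · 1 · 3 · 3
3 · 2 · 2 · 1
3 · 1 · 1 · 3
t=8: 1 · 3 · 1 · 3
0 · 2 · 1 · 0
3 · 2 · 3 · 2
3 · 1 · 1 · 3
t=9: 1 · 3 · 2 · 3
0 · 2 · 1 · 0
3 · 2 · 3 · 2
3 · 1 · 1 · 3
t=10: 1 · 3 · 3 · 3
0 · 2 · 1 · 0
3 · 2 · 3 · 2
3 · 1 · 1 · 3
t=11: 2 · 0 · 2 · 0
0 · 3 · 2 · 1
3 · 2 · 3 · 2
3 · 1 · 1 · 3
t=12: 2 · 0 · 3 · 0
0 · 3 · 2 · 1
3 · 2 · 3 · 2
3 · 1 · 1 · 3
t=13: 2 · 1 · 0 · 1
0 · 3 · 3 · 1
3 · 2 · 3 · 2
3 · 1 · 1 · 3
t=14: 2 · 1 · 1 · 1
0 · 3 · 3 · 1
3 · 2 · 3 · 2
3 · 1 · 1 · 3
t=15: 2 · 1 · 2 · 1
0 · 3 · 3 · 1
3 · 2 · 3 · 2
3 · 1 · 1 · 3
t=16: 2 · 1 · 3 · 1
0 · 3 · 3 · 1
3 · 2 · 3 · 2
3 · 1 · 1 · 3
t=17: 2 · 3 · 1 · 2
2 · 1 · 2 · 2
1 · 1 · 1 · 3
0 · 3 · 2 · 3
t=18: 2 · 3 · 2 · 2
2 · 1 · 2 · 2
1 · 1 · 1 · 3
0 · 3 · 2 · 3

30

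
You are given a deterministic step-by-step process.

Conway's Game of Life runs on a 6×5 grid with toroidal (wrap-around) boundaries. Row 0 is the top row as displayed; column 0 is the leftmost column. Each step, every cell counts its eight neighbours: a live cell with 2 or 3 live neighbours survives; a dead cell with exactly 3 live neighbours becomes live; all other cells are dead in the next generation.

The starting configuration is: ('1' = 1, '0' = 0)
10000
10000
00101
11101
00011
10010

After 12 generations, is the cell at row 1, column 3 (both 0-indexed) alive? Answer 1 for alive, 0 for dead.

1

k=0  10000
10000
00101
11101
00011
10010
k=1  11000
11001
00101
01100
00000
10010
k=2  00100
00111
00101
01110
01100
11001
k=3  00100
01101
10001
10000
00001
10010
k=4  10101
01101
00011
10000
10001
00011
k=5  00100
01100
01111
10010
10010
01000
k=6  00100
10000
00001
10000
11100
01100
k=7  00100
00000
10001
10001
10100
10010
k=8  00000
00000
10001
00010
10010
00111
k=9  00010
00000
00001
10010
00000
00111
k=10  00111
00000
00001
00001
00100
00111
k=11  00101
00001
00000
00010
00101
01001
k=12  00001
00010
00000
00010
10101
01101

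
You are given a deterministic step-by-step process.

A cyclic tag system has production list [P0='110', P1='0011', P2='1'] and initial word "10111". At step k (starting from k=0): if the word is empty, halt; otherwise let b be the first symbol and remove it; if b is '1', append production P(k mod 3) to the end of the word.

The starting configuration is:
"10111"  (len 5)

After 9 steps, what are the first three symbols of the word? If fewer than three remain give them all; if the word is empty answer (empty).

[0] "10111"  (len 5)
[1] "0111110"  (len 7)
[2] "111110"  (len 6)
[3] "111101"  (len 6)
[4] "11101110"  (len 8)
[5] "11011100011"  (len 11)
[6] "10111000111"  (len 11)
[7] "0111000111110"  (len 13)
[8] "111000111110"  (len 12)
[9] "110001111101"  (len 12)

110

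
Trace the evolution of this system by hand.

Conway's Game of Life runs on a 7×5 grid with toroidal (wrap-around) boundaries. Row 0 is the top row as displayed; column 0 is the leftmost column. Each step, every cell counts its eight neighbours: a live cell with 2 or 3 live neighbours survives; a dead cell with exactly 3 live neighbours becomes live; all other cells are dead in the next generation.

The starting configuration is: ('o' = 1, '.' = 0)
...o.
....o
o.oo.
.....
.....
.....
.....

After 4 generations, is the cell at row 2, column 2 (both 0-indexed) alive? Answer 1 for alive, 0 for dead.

0

[0] ...o.
....o
o.oo.
.....
.....
.....
.....
[1] .....
..o.o
...oo
.....
.....
.....
.....
[2] .....
....o
...oo
.....
.....
.....
.....
[3] .....
...oo
...oo
.....
.....
.....
.....
[4] .....
...oo
...oo
.....
.....
.....
.....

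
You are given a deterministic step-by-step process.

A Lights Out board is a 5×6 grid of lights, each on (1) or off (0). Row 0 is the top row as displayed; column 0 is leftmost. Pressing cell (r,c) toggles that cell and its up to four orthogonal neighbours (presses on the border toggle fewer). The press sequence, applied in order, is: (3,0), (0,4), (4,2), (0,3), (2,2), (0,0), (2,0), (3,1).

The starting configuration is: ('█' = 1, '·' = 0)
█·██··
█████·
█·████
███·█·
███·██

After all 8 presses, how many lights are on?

0) █·██··
█████·
█·████
███·█·
███·██
1) █·██··
█████·
··████
··█·█·
·██·██
2) █·█·██
████··
··████
··█·█·
·██·██
3) █·█·██
████··
··████
····█·
···███
4) █··█·█
███···
··████
····█·
···███
5) █··█·█
██····
·█··██
··█·█·
···███
6) ·█·█·█
·█····
·█··██
··█·█·
···███
7) ·█·█·█
██····
█···██
█·█·█·
···███
8) ·█·█·█
██····
██··██
·█··█·
·█·███

15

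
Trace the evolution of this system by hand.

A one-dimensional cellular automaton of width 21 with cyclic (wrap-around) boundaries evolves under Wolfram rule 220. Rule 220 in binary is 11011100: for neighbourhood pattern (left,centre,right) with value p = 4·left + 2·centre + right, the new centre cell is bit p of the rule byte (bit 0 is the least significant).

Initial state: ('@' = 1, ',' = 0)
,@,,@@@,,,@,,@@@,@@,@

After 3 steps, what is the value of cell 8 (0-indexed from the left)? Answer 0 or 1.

[0] ,@,,@@@,,,@,,@@@,@@,@
[1] ,@@,@@@@,,@@,@@@,@@,@
[2] ,@@,@@@@@,@@,@@@,@@,@
[3] ,@@,@@@@@,@@,@@@,@@,@

1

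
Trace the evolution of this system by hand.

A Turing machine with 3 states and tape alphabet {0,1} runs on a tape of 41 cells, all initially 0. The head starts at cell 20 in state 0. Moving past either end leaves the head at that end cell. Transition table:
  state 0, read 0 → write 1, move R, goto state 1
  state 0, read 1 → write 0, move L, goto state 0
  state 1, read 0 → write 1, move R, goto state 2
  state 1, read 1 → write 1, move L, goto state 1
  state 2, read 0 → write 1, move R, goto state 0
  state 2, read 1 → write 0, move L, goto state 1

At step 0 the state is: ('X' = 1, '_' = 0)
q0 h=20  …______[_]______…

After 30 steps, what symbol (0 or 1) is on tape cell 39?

0

k=0  q0 h=20  …______[_]______…
k=1  q1 h=21  …_____X[_]______…
k=2  q2 h=22  …____XX[_]______…
k=3  q0 h=23  …___XXX[_]______…
k=4  q1 h=24  …__XXXX[_]______…
k=5  q2 h=25  …_XXXXX[_]______…
k=6  q0 h=26  …XXXXXX[_]______…
k=7  q1 h=27  …XXXXXX[_]______…
k=8  q2 h=28  …XXXXXX[_]______…
k=9  q0 h=29  …XXXXXX[_]______…
k=10  q1 h=30  …XXXXXX[_]______…
k=11  q2 h=31  …XXXXXX[_]______…
k=12  q0 h=32  …XXXXXX[_]______…
k=13  q1 h=33  …XXXXXX[_]______…
k=14  q2 h=34  …XXXXXX[_]______|
k=15  q0 h=35  …XXXXXX[_]_____|
k=16  q1 h=36  …XXXXXX[_]____|
k=17  q2 h=37  …XXXXXX[_]___|
k=18  q0 h=38  …XXXXXX[_]__|
k=19  q1 h=39  …XXXXXX[_]_|
k=20  q2 h=40  …XXXXXX[_]|
k=21  q0 h=40  …XXXXXX[X]|
k=22  q0 h=39  …XXXXXX[X]_|
k=23  q0 h=38  …XXXXXX[X]__|
k=24  q0 h=37  …XXXXXX[X]___|
k=25  q0 h=36  …XXXXXX[X]____|
k=26  q0 h=35  …XXXXXX[X]_____|
k=27  q0 h=34  …XXXXXX[X]______|
k=28  q0 h=33  …XXXXXX[X]______…
k=29  q0 h=32  …XXXXXX[X]______…
k=30  q0 h=31  …XXXXXX[X]______…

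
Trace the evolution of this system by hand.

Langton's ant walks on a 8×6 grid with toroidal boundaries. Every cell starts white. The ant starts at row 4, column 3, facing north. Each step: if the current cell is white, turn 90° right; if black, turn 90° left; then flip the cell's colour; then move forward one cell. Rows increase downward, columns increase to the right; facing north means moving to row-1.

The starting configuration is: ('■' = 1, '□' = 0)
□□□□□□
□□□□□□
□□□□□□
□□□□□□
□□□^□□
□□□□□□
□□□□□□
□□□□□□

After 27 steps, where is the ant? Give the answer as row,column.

7,1

step 0: □□□□□□
□□□□□□
□□□□□□
□□□□□□
□□□^□□
□□□□□□
□□□□□□
□□□□□□
step 1: □□□□□□
□□□□□□
□□□□□□
□□□□□□
□□□■>□
□□□□□□
□□□□□□
□□□□□□
step 2: □□□□□□
□□□□□□
□□□□□□
□□□□□□
□□□■■□
□□□□v□
□□□□□□
□□□□□□
step 3: □□□□□□
□□□□□□
□□□□□□
□□□□□□
□□□■■□
□□□<■□
□□□□□□
□□□□□□
step 4: □□□□□□
□□□□□□
□□□□□□
□□□□□□
□□□^■□
□□□■■□
□□□□□□
□□□□□□
step 5: □□□□□□
□□□□□□
□□□□□□
□□□□□□
□□<□■□
□□□■■□
□□□□□□
□□□□□□
step 6: □□□□□□
□□□□□□
□□□□□□
□□^□□□
□□■□■□
□□□■■□
□□□□□□
□□□□□□
step 7: □□□□□□
□□□□□□
□□□□□□
□□■>□□
□□■□■□
□□□■■□
□□□□□□
□□□□□□
step 8: □□□□□□
□□□□□□
□□□□□□
□□■■□□
□□■v■□
□□□■■□
□□□□□□
□□□□□□
step 9: □□□□□□
□□□□□□
□□□□□□
□□■■□□
□□<■■□
□□□■■□
□□□□□□
□□□□□□
step 10: □□□□□□
□□□□□□
□□□□□□
□□■■□□
□□□■■□
□□v■■□
□□□□□□
□□□□□□
step 11: □□□□□□
□□□□□□
□□□□□□
□□■■□□
□□□■■□
□<■■■□
□□□□□□
□□□□□□
step 12: □□□□□□
□□□□□□
□□□□□□
□□■■□□
□^□■■□
□■■■■□
□□□□□□
□□□□□□
step 13: □□□□□□
□□□□□□
□□□□□□
□□■■□□
□■>■■□
□■■■■□
□□□□□□
□□□□□□
step 14: □□□□□□
□□□□□□
□□□□□□
□□■■□□
□■■■■□
□■v■■□
□□□□□□
□□□□□□
step 15: □□□□□□
□□□□□□
□□□□□□
□□■■□□
□■■■■□
□■□>■□
□□□□□□
□□□□□□
step 16: □□□□□□
□□□□□□
□□□□□□
□□■■□□
□■■^■□
□■□□■□
□□□□□□
□□□□□□
step 17: □□□□□□
□□□□□□
□□□□□□
□□■■□□
□■<□■□
□■□□■□
□□□□□□
□□□□□□
step 18: □□□□□□
□□□□□□
□□□□□□
□□■■□□
□■□□■□
□■v□■□
□□□□□□
□□□□□□
step 19: □□□□□□
□□□□□□
□□□□□□
□□■■□□
□■□□■□
□<■□■□
□□□□□□
□□□□□□
step 20: □□□□□□
□□□□□□
□□□□□□
□□■■□□
□■□□■□
□□■□■□
□v□□□□
□□□□□□
step 21: □□□□□□
□□□□□□
□□□□□□
□□■■□□
□■□□■□
□□■□■□
<■□□□□
□□□□□□
step 22: □□□□□□
□□□□□□
□□□□□□
□□■■□□
□■□□■□
^□■□■□
■■□□□□
□□□□□□
step 23: □□□□□□
□□□□□□
□□□□□□
□□■■□□
□■□□■□
■>■□■□
■■□□□□
□□□□□□
step 24: □□□□□□
□□□□□□
□□□□□□
□□■■□□
□■□□■□
■■■□■□
■v□□□□
□□□□□□
step 25: □□□□□□
□□□□□□
□□□□□□
□□■■□□
□■□□■□
■■■□■□
■□>□□□
□□□□□□
step 26: □□□□□□
□□□□□□
□□□□□□
□□■■□□
□■□□■□
■■■□■□
■□■□□□
□□v□□□
step 27: □□□□□□
□□□□□□
□□□□□□
□□■■□□
□■□□■□
■■■□■□
■□■□□□
□<■□□□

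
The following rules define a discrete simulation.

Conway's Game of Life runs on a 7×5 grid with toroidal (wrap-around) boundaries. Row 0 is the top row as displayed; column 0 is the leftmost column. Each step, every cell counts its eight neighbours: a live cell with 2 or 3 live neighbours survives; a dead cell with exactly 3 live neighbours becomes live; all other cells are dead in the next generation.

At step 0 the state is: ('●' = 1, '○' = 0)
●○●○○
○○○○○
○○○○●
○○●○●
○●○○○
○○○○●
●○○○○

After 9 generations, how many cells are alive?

t=0: ●○●○○
○○○○○
○○○○●
○○●○●
○●○○○
○○○○●
●○○○○
t=1: ○●○○○
○○○○○
○○○●○
●○○●○
●○○●○
●○○○○
●●○○●
t=2: ○●○○○
○○○○○
○○○○●
○○●●○
●●○○○
○○○○○
○●○○●
t=3: ●○○○○
○○○○○
○○○●○
●●●●●
○●●○○
○●○○○
●○○○○
t=4: ○○○○○
○○○○○
●●○●○
●○○○●
○○○○●
●●●○○
●●○○○
t=5: ○○○○○
○○○○○
●●○○○
○●○●○
○○○●●
○○●○●
●○●○○
t=6: ○○○○○
○○○○○
●●●○○
○●○●○
●○○○●
●●●○●
○●○●○
t=7: ○○○○○
○●○○○
●●●○○
○○○●○
○○○○○
○○●○○
○●○●●
t=8: ●○●○○
●●●○○
●●●○○
○●●○○
○○○○○
○○●●○
○○●●○
t=9: ●○○○●
○○○●●
○○○●○
●○●○○
○●○●○
○○●●○
○○○○●

12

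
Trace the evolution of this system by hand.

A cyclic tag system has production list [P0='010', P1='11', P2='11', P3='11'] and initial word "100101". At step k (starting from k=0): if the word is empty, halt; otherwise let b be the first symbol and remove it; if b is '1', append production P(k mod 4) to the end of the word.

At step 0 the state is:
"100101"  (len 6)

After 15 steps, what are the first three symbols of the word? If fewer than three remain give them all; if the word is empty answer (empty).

111

0) "100101"  (len 6)
1) "00101010"  (len 8)
2) "0101010"  (len 7)
3) "101010"  (len 6)
4) "0101011"  (len 7)
5) "101011"  (len 6)
6) "0101111"  (len 7)
7) "101111"  (len 6)
8) "0111111"  (len 7)
9) "111111"  (len 6)
10) "1111111"  (len 7)
11) "11111111"  (len 8)
12) "111111111"  (len 9)
13) "11111111010"  (len 11)
14) "111111101011"  (len 12)
15) "1111110101111"  (len 13)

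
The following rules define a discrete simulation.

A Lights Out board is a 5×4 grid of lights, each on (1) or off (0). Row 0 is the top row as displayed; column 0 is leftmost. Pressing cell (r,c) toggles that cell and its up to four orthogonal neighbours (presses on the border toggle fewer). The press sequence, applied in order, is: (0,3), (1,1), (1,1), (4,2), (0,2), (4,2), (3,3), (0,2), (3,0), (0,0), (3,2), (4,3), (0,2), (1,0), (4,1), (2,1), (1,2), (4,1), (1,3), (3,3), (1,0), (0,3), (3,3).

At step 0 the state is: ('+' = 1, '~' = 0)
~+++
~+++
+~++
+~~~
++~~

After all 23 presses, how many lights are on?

13

0) ~+++
~+++
+~++
+~~~
++~~
1) ~+~~
~++~
+~++
+~~~
++~~
2) ~~~~
+~~~
++++
+~~~
++~~
3) ~+~~
~++~
+~++
+~~~
++~~
4) ~+~~
~++~
+~++
+~+~
+~++
5) ~~++
~+~~
+~++
+~+~
+~++
6) ~~++
~+~~
+~++
+~~~
++~~
7) ~~++
~+~~
+~+~
+~++
++~+
8) ~+~~
~++~
+~+~
+~++
++~+
9) ~+~~
~++~
~~+~
~+++
~+~+
10) +~~~
+++~
~~+~
~+++
~+~+
11) +~~~
+++~
~~~~
~~~~
~+++
12) +~~~
+++~
~~~~
~~~+
~+~~
13) ++++
++~~
~~~~
~~~+
~+~~
14) ~+++
~~~~
+~~~
~~~+
~+~~
15) ~+++
~~~~
+~~~
~+~+
+~+~
16) ~+++
~+~~
~++~
~~~+
+~+~
17) ~+~+
~~++
~+~~
~~~+
+~+~
18) ~+~+
~~++
~+~~
~+~+
~+~~
19) ~+~~
~~~~
~+~+
~+~+
~+~~
20) ~+~~
~~~~
~+~~
~++~
~+~+
21) ++~~
++~~
++~~
~++~
~+~+
22) ++++
++~+
++~~
~++~
~+~+
23) ++++
++~+
++~+
~+~+
~+~~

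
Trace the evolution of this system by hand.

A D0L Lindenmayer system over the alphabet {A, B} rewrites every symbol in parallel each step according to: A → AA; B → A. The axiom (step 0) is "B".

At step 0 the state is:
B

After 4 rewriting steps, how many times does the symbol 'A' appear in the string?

gen 0: B
gen 1: A
gen 2: AA
gen 3: AAAA
gen 4: AAAAAAAA

8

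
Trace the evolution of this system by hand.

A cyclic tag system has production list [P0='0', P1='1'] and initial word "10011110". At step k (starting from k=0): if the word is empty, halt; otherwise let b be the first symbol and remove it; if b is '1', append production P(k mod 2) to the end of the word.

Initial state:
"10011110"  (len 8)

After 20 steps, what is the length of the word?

0) "10011110"  (len 8)
1) "00111100"  (len 8)
2) "0111100"  (len 7)
3) "111100"  (len 6)
4) "111001"  (len 6)
5) "110010"  (len 6)
6) "100101"  (len 6)
7) "001010"  (len 6)
8) "01010"  (len 5)
9) "1010"  (len 4)
10) "0101"  (len 4)
11) "101"  (len 3)
12) "011"  (len 3)
13) "11"  (len 2)
14) "11"  (len 2)
15) "10"  (len 2)
16) "01"  (len 2)
17) "1"  (len 1)
18) "1"  (len 1)
19) "0"  (len 1)
20) (halted — word empty)

0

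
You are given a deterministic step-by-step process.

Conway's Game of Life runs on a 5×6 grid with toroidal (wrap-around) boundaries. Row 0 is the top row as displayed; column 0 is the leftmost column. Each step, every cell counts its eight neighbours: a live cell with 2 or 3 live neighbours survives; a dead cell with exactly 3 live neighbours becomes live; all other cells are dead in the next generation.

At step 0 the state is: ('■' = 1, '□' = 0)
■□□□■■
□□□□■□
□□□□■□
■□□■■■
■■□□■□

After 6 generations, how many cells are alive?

t=0: ■□□□■■
□□□□■□
□□□□■□
■□□■■■
■■□□■□
t=1: ■■□■■□
□□□■■□
□□□□□□
■■□■□□
□■□□□□
t=2: ■■□■■■
□□■■■■
□□■■■□
■■■□□□
□□□■■■
t=3: □■□□□□
□□□□□□
■□□□□□
■■□□□□
□□□□□□
t=4: □□□□□□
□□□□□□
■■□□□□
■■□□□□
■■□□□□
t=5: □□□□□□
□□□□□□
■■□□□□
□□■□□■
■■□□□□
t=6: □□□□□□
□□□□□□
■■□□□□
□□■□□■
■■□□□□

6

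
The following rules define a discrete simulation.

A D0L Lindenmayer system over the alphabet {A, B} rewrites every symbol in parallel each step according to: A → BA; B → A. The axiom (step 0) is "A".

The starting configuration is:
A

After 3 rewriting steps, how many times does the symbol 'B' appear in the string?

2

t=0: A
t=1: BA
t=2: ABA
t=3: BAABA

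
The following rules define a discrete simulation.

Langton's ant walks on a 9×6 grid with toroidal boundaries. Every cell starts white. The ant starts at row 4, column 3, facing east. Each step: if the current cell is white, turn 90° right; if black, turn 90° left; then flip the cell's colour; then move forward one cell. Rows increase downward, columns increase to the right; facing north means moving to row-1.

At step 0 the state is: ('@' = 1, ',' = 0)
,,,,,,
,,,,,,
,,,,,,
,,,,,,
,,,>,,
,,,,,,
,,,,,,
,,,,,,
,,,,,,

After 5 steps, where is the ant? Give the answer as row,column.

3,3

t=0: ,,,,,,
,,,,,,
,,,,,,
,,,,,,
,,,>,,
,,,,,,
,,,,,,
,,,,,,
,,,,,,
t=1: ,,,,,,
,,,,,,
,,,,,,
,,,,,,
,,,@,,
,,,v,,
,,,,,,
,,,,,,
,,,,,,
t=2: ,,,,,,
,,,,,,
,,,,,,
,,,,,,
,,,@,,
,,<@,,
,,,,,,
,,,,,,
,,,,,,
t=3: ,,,,,,
,,,,,,
,,,,,,
,,,,,,
,,^@,,
,,@@,,
,,,,,,
,,,,,,
,,,,,,
t=4: ,,,,,,
,,,,,,
,,,,,,
,,,,,,
,,@>,,
,,@@,,
,,,,,,
,,,,,,
,,,,,,
t=5: ,,,,,,
,,,,,,
,,,,,,
,,,^,,
,,@,,,
,,@@,,
,,,,,,
,,,,,,
,,,,,,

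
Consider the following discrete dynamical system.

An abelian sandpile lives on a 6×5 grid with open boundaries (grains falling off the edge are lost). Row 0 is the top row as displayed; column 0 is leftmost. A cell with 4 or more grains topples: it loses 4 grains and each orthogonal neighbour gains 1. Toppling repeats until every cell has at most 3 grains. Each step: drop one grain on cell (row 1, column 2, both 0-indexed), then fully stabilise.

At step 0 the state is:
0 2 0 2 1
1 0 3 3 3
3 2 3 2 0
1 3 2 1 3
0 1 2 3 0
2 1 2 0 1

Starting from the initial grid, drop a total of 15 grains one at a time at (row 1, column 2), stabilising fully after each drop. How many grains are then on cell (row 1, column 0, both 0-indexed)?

gen 0: 0 2 0 2 1
1 0 3 3 3
3 2 3 2 0
1 3 2 1 3
0 1 2 3 0
2 1 2 0 1
gen 1: 0 2 1 3 2
1 1 2 2 0
3 3 1 0 2
1 3 3 2 3
0 1 2 3 0
2 1 2 0 1
gen 2: 0 2 1 3 2
1 1 3 2 0
3 3 1 0 2
1 3 3 2 3
0 1 2 3 0
2 1 2 0 1
gen 3: 0 2 2 3 2
1 2 0 3 0
3 3 2 0 2
1 3 3 2 3
0 1 2 3 0
2 1 2 0 1
gen 4: 0 2 2 3 2
1 2 1 3 0
3 3 2 0 2
1 3 3 2 3
0 1 2 3 0
2 1 2 0 1
gen 5: 0 2 2 3 2
1 2 2 3 0
3 3 2 0 2
1 3 3 2 3
0 1 2 3 0
2 1 2 0 1
gen 6: 0 2 2 3 2
1 2 3 3 0
3 3 2 0 2
1 3 3 2 3
0 1 2 3 0
2 1 2 0 1
gen 7: 0 3 0 1 3
1 3 2 1 1
3 3 3 1 2
1 3 3 2 3
0 1 2 3 0
2 1 2 0 1
gen 8: 0 3 0 1 3
1 3 3 1 1
3 3 3 1 2
1 3 3 2 3
0 1 2 3 0
2 1 2 0 1
gen 9: 1 0 2 1 3
3 2 2 2 1
0 3 2 2 2
3 1 1 3 3
0 2 3 3 0
2 1 2 0 1
gen 10: 1 0 2 1 3
3 2 3 2 1
0 3 2 2 2
3 1 1 3 3
0 2 3 3 0
2 1 2 0 1
gen 11: 1 0 3 1 3
3 3 0 3 1
0 3 3 2 2
3 1 1 3 3
0 2 3 3 0
2 1 2 0 1
gen 12: 1 0 3 1 3
3 3 1 3 1
0 3 3 2 2
3 1 1 3 3
0 2 3 3 0
2 1 2 0 1
gen 13: 1 0 3 1 3
3 3 2 3 1
0 3 3 2 2
3 1 1 3 3
0 2 3 3 0
2 1 2 0 1
gen 14: 1 0 3 1 3
3 3 3 3 1
0 3 3 2 2
3 1 1 3 3
0 2 3 3 0
2 1 2 0 1
gen 15: 2 2 1 3 3
0 3 1 2 3
2 2 0 3 0
3 3 1 3 1
0 3 1 1 2
2 1 3 1 1

0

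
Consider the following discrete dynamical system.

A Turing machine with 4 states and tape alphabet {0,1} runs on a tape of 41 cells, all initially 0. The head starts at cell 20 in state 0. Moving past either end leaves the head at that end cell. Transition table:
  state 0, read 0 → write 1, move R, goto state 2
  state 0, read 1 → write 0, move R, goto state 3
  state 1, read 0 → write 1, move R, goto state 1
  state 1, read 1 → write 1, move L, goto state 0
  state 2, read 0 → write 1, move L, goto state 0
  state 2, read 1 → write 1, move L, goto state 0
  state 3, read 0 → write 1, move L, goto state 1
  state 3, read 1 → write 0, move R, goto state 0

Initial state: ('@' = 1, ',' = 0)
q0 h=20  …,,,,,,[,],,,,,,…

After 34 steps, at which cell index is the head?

36

[0] q0 h=20  …,,,,,,[,],,,,,,…
[1] q2 h=21  …,,,,,@[,],,,,,,…
[2] q0 h=20  …,,,,,,[@]@,,,,,…
[3] q3 h=21  …,,,,,,[@],,,,,,…
[4] q0 h=22  …,,,,,,[,],,,,,,…
[5] q2 h=23  …,,,,,@[,],,,,,,…
[6] q0 h=22  …,,,,,,[@]@,,,,,…
[7] q3 h=23  …,,,,,,[@],,,,,,…
[8] q0 h=24  …,,,,,,[,],,,,,,…
[9] q2 h=25  …,,,,,@[,],,,,,,…
[10] q0 h=24  …,,,,,,[@]@,,,,,…
[11] q3 h=25  …,,,,,,[@],,,,,,…
[12] q0 h=26  …,,,,,,[,],,,,,,…
[13] q2 h=27  …,,,,,@[,],,,,,,…
[14] q0 h=26  …,,,,,,[@]@,,,,,…
[15] q3 h=27  …,,,,,,[@],,,,,,…
[16] q0 h=28  …,,,,,,[,],,,,,,…
[17] q2 h=29  …,,,,,@[,],,,,,,…
[18] q0 h=28  …,,,,,,[@]@,,,,,…
[19] q3 h=29  …,,,,,,[@],,,,,,…
[20] q0 h=30  …,,,,,,[,],,,,,,…
[21] q2 h=31  …,,,,,@[,],,,,,,…
[22] q0 h=30  …,,,,,,[@]@,,,,,…
[23] q3 h=31  …,,,,,,[@],,,,,,…
[24] q0 h=32  …,,,,,,[,],,,,,,…
[25] q2 h=33  …,,,,,@[,],,,,,,…
[26] q0 h=32  …,,,,,,[@]@,,,,,…
[27] q3 h=33  …,,,,,,[@],,,,,,…
[28] q0 h=34  …,,,,,,[,],,,,,,|
[29] q2 h=35  …,,,,,@[,],,,,,|
[30] q0 h=34  …,,,,,,[@]@,,,,,|
[31] q3 h=35  …,,,,,,[@],,,,,|
[32] q0 h=36  …,,,,,,[,],,,,|
[33] q2 h=37  …,,,,,@[,],,,|
[34] q0 h=36  …,,,,,,[@]@,,,|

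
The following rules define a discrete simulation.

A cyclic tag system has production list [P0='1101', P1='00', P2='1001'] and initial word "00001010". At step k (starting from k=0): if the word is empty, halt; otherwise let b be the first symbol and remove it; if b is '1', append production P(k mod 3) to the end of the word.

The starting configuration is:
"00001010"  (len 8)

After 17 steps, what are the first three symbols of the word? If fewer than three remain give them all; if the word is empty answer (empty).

t=0: "00001010"  (len 8)
t=1: "0001010"  (len 7)
t=2: "001010"  (len 6)
t=3: "01010"  (len 5)
t=4: "1010"  (len 4)
t=5: "01000"  (len 5)
t=6: "1000"  (len 4)
t=7: "0001101"  (len 7)
t=8: "001101"  (len 6)
t=9: "01101"  (len 5)
t=10: "1101"  (len 4)
t=11: "10100"  (len 5)
t=12: "01001001"  (len 8)
t=13: "1001001"  (len 7)
t=14: "00100100"  (len 8)
t=15: "0100100"  (len 7)
t=16: "100100"  (len 6)
t=17: "0010000"  (len 7)

001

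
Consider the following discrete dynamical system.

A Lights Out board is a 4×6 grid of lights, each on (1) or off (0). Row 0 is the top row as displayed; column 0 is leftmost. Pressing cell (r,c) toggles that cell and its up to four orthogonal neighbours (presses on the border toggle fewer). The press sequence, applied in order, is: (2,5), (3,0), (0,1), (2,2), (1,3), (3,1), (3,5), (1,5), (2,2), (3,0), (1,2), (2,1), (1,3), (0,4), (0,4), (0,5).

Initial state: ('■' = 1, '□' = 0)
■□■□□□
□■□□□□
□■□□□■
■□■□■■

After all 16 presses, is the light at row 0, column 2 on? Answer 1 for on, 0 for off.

step 0: ■□■□□□
□■□□□□
□■□□□■
■□■□■■
step 1: ■□■□□□
□■□□□■
□■□□■□
■□■□■□
step 2: ■□■□□□
□■□□□■
■■□□■□
□■■□■□
step 3: □■□□□□
□□□□□■
■■□□■□
□■■□■□
step 4: □■□□□□
□□■□□■
■□■■■□
□■□□■□
step 5: □■□■□□
□□□■■■
■□■□■□
□■□□■□
step 6: □■□■□□
□□□■■■
■■■□■□
■□■□■□
step 7: □■□■□□
□□□■■■
■■■□■■
■□■□□■
step 8: □■□■□■
□□□■□□
■■■□■□
■□■□□■
step 9: □■□■□■
□□■■□□
■□□■■□
■□□□□■
step 10: □■□■□■
□□■■□□
□□□■■□
□■□□□■
step 11: □■■■□■
□■□□□□
□□■■■□
□■□□□■
step 12: □■■■□■
□□□□□□
■■□■■□
□□□□□■
step 13: □■■□□■
□□■■■□
■■□□■□
□□□□□■
step 14: □■■■■□
□□■■□□
■■□□■□
□□□□□■
step 15: □■■□□■
□□■■■□
■■□□■□
□□□□□■
step 16: □■■□■□
□□■■■■
■■□□■□
□□□□□■

1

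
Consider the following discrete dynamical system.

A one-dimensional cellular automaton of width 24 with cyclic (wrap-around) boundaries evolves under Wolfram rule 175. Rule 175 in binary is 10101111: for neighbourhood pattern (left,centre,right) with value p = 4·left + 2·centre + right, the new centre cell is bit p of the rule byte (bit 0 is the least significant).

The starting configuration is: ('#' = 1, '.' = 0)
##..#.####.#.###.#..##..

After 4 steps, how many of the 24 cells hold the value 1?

17

[0] ##..#.####.#.###.#..##..
[1] #..######.#####.##.##..#
[2] ..######.#####.##.##..##
[3] .######.#####.##.##..##.
[4] ######.#####.##.##..##..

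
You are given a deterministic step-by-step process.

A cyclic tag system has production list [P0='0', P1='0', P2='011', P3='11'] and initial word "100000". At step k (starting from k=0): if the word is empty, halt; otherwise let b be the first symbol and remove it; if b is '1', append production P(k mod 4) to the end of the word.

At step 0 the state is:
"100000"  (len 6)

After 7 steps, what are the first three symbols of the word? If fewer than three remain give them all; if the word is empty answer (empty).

(empty)

t=0: "100000"  (len 6)
t=1: "000000"  (len 6)
t=2: "00000"  (len 5)
t=3: "0000"  (len 4)
t=4: "000"  (len 3)
t=5: "00"  (len 2)
t=6: "0"  (len 1)
t=7: (halted — word empty)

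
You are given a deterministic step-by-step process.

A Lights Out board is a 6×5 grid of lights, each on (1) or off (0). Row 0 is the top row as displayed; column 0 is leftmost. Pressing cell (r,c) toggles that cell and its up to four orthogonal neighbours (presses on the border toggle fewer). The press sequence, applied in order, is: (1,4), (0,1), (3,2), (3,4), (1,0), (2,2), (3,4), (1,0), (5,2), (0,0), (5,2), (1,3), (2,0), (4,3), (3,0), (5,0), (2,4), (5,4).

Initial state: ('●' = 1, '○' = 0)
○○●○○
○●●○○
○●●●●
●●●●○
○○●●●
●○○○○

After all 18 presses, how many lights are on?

16

t=0: ○○●○○
○●●○○
○●●●●
●●●●○
○○●●●
●○○○○
t=1: ○○●○●
○●●●●
○●●●○
●●●●○
○○●●●
●○○○○
t=2: ●●○○●
○○●●●
○●●●○
●●●●○
○○●●●
●○○○○
t=3: ●●○○●
○○●●●
○●○●○
●○○○○
○○○●●
●○○○○
t=4: ●●○○●
○○●●●
○●○●●
●○○●●
○○○●○
●○○○○
t=5: ○●○○●
●●●●●
●●○●●
●○○●●
○○○●○
●○○○○
t=6: ○●○○●
●●○●●
●○●○●
●○●●●
○○○●○
●○○○○
t=7: ○●○○●
●●○●●
●○●○○
●○●○○
○○○●●
●○○○○
t=8: ●●○○●
○○○●●
○○●○○
●○●○○
○○○●●
●○○○○
t=9: ●●○○●
○○○●●
○○●○○
●○●○○
○○●●●
●●●●○
t=10: ○○○○●
●○○●●
○○●○○
●○●○○
○○●●●
●●●●○
t=11: ○○○○●
●○○●●
○○●○○
●○●○○
○○○●●
●○○○○
t=12: ○○○●●
●○●○○
○○●●○
●○●○○
○○○●●
●○○○○
t=13: ○○○●●
○○●○○
●●●●○
○○●○○
○○○●●
●○○○○
t=14: ○○○●●
○○●○○
●●●●○
○○●●○
○○●○○
●○○●○
t=15: ○○○●●
○○●○○
○●●●○
●●●●○
●○●○○
●○○●○
t=16: ○○○●●
○○●○○
○●●●○
●●●●○
○○●○○
○●○●○
t=17: ○○○●●
○○●○●
○●●○●
●●●●●
○○●○○
○●○●○
t=18: ○○○●●
○○●○●
○●●○●
●●●●●
○○●○●
○●○○●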